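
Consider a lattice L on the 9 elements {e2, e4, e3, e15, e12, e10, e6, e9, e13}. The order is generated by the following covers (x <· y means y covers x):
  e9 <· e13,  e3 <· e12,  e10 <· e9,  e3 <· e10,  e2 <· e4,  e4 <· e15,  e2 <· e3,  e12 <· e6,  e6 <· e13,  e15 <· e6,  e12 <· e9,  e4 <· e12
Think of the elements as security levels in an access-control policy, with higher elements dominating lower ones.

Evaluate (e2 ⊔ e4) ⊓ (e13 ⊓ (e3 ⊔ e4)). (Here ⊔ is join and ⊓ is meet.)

e2 ∨ e4 = e4
e3 ∨ e4 = e12
e13 ∧ e12 = e12
e4 ∧ e12 = e4

e4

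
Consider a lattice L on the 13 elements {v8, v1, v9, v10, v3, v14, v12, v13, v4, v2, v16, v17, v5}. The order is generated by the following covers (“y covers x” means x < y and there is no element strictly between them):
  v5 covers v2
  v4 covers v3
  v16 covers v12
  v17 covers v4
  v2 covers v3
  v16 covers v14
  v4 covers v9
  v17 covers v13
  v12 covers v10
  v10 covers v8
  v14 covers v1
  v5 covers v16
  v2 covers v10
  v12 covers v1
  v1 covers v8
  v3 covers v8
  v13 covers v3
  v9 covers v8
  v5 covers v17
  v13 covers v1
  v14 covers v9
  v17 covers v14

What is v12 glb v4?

Common lower bounds of {v12, v4}: v8.
The greatest among these is v8.

v8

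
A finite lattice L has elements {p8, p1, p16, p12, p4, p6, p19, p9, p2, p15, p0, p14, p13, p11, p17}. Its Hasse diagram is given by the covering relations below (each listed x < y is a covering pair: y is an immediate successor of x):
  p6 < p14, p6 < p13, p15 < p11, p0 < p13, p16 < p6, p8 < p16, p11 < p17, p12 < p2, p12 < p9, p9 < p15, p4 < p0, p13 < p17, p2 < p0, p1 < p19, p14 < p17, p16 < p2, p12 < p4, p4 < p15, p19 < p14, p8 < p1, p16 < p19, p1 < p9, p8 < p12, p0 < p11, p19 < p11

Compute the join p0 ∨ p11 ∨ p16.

p11

Common upper bounds of {p0, p11, p16}: p11, p17.
The least among these is p11.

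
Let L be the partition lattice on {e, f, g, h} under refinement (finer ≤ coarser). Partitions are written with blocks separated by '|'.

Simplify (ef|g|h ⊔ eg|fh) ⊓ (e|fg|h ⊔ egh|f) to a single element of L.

efgh

ef|g|h ∨ eg|fh = efgh
e|fg|h ∨ egh|f = efgh
efgh ∧ efgh = efgh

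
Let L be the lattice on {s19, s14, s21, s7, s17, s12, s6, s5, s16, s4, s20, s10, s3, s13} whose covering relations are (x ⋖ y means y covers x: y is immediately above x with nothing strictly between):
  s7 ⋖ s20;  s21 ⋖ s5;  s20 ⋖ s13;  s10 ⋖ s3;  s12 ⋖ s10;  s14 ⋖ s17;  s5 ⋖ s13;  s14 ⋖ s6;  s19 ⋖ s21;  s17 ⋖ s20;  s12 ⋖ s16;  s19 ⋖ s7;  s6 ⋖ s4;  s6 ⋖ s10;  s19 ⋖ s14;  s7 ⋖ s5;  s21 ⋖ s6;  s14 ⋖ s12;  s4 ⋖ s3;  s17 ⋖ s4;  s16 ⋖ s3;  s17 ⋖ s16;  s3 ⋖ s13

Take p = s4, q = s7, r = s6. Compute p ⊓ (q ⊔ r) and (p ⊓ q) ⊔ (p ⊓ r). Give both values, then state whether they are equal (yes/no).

s4; s6; no

q ⊔ r = s13, so p ⊓ (q ⊔ r) = s4 ⊓ s13 = s4.
p ⊓ q = s19 and p ⊓ r = s6, so (p ⊓ q) ⊔ (p ⊓ r) = s19 ⊔ s6 = s6.
Equal: no.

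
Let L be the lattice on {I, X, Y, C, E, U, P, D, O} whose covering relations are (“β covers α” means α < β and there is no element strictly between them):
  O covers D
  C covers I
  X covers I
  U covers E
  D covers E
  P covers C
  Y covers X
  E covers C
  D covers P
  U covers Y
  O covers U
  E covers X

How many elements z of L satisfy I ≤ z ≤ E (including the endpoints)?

4

The interval [I, E] = {C, E, I, X}, which has 4 elements.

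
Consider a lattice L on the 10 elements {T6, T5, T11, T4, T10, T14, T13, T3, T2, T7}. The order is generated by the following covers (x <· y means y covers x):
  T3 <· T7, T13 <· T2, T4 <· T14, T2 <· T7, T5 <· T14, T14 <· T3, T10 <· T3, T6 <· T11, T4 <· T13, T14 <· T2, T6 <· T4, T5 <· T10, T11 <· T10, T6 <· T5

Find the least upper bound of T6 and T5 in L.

Common upper bounds of {T6, T5}: T10, T14, T2, T3, T5, T7.
The least among these is T5.

T5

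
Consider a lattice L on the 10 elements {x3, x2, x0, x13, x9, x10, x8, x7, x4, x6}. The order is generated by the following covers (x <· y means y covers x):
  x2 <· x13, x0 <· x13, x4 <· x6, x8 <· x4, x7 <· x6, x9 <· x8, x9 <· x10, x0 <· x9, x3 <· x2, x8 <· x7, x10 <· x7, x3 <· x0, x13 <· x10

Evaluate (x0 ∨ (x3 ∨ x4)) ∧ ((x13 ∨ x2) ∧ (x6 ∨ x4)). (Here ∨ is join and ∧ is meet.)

x3 ∨ x4 = x4
x0 ∨ x4 = x4
x13 ∨ x2 = x13
x6 ∨ x4 = x6
x13 ∧ x6 = x13
x4 ∧ x13 = x0

x0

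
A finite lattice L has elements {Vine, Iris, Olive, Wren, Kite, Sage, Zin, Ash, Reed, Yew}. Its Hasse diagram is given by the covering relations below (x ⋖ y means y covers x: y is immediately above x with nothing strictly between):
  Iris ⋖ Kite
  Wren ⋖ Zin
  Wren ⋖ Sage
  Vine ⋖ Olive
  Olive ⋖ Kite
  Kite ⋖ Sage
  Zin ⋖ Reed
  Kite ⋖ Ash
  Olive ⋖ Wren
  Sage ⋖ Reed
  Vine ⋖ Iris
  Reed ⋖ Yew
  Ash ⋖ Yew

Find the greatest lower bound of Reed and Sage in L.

Sage

Common lower bounds of {Reed, Sage}: Iris, Kite, Olive, Sage, Vine, Wren.
The greatest among these is Sage.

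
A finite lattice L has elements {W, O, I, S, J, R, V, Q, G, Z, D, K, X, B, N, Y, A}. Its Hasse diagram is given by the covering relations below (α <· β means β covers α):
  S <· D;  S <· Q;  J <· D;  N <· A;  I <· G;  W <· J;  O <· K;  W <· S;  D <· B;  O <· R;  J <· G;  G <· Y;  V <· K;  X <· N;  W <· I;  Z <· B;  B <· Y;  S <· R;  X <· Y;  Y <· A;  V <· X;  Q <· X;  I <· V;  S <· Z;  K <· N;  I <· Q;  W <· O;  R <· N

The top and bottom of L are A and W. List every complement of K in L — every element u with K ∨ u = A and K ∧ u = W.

B, D, J, Z

Need u with K ∨ u = A and K ∧ u = W.
Checking each element gives: B, D, J, Z.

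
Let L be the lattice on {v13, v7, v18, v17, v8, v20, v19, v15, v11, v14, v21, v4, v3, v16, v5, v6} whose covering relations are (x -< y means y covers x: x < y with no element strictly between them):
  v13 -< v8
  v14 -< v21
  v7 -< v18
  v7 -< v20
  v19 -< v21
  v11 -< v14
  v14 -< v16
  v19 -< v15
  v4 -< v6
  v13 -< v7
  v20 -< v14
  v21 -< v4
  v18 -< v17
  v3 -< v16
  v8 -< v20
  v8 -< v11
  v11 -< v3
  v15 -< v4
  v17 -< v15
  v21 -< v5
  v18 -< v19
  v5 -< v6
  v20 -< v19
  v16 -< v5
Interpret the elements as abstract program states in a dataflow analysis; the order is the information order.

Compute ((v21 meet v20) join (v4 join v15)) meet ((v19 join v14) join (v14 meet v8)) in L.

v21 ∧ v20 = v20
v4 ∨ v15 = v4
v20 ∨ v4 = v4
v19 ∨ v14 = v21
v14 ∧ v8 = v8
v21 ∨ v8 = v21
v4 ∧ v21 = v21

v21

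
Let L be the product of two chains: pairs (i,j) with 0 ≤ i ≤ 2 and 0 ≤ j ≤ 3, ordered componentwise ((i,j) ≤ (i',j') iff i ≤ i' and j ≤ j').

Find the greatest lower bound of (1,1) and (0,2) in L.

(0,1)

In a product of chains, the meet is componentwise min, giving (0,1).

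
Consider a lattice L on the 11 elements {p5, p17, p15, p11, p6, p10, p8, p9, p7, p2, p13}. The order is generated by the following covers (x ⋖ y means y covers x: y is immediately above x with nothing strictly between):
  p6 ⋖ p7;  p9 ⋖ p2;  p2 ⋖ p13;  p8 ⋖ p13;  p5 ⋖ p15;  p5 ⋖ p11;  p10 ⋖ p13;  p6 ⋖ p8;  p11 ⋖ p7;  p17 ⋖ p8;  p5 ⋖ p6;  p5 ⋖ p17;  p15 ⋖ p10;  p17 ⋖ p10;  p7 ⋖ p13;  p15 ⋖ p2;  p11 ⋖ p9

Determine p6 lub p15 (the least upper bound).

Common upper bounds of {p6, p15}: p13.
The least among these is p13.

p13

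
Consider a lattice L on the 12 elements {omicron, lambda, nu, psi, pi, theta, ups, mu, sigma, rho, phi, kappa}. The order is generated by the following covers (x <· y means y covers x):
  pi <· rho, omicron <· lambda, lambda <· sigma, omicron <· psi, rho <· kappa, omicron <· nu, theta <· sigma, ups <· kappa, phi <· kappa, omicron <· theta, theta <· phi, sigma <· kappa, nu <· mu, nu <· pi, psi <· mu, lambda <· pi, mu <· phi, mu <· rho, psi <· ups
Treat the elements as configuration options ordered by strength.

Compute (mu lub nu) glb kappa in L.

mu ∨ nu = mu
mu ∧ kappa = mu

mu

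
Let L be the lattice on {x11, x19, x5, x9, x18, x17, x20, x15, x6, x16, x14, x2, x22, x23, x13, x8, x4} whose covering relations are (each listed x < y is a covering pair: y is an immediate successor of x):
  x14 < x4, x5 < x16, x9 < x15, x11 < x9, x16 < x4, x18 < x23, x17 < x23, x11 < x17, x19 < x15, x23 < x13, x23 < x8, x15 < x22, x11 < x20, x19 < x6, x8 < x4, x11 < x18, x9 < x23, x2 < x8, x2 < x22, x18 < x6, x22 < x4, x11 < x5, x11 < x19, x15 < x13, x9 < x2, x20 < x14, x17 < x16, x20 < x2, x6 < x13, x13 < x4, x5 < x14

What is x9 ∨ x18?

x23

Common upper bounds of {x9, x18}: x13, x23, x4, x8.
The least among these is x23.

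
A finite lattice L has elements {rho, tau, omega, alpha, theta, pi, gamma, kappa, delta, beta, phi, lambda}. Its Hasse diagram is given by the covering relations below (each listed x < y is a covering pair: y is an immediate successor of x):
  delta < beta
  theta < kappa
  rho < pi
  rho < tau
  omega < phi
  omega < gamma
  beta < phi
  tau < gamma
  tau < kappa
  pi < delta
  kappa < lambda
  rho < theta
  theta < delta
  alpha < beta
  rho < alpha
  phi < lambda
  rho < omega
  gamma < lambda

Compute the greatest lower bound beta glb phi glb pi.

Common lower bounds of {beta, phi, pi}: pi, rho.
The greatest among these is pi.

pi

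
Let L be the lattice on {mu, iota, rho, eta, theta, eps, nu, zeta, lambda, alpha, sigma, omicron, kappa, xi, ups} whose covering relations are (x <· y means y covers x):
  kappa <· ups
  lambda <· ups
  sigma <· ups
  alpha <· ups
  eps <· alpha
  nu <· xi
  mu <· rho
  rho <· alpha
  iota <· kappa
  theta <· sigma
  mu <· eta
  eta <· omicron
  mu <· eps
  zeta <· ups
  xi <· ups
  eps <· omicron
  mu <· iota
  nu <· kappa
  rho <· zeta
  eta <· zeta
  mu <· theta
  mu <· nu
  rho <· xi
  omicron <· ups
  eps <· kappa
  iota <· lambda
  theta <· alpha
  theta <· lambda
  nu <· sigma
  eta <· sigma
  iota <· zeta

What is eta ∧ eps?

mu

Common lower bounds of {eta, eps}: mu.
The greatest among these is mu.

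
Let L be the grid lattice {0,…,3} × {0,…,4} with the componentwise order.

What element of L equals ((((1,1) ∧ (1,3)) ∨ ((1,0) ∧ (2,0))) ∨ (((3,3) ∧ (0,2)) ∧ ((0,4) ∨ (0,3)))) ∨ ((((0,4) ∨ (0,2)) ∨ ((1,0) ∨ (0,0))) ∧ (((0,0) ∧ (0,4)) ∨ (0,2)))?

(1,2)

(1,1) ∧ (1,3) = (1,1)
(1,0) ∧ (2,0) = (1,0)
(1,1) ∨ (1,0) = (1,1)
(3,3) ∧ (0,2) = (0,2)
(0,4) ∨ (0,3) = (0,4)
(0,2) ∧ (0,4) = (0,2)
(1,1) ∨ (0,2) = (1,2)
(0,4) ∨ (0,2) = (0,4)
(1,0) ∨ (0,0) = (1,0)
(0,4) ∨ (1,0) = (1,4)
(0,0) ∧ (0,4) = (0,0)
(0,0) ∨ (0,2) = (0,2)
(1,4) ∧ (0,2) = (0,2)
(1,2) ∨ (0,2) = (1,2)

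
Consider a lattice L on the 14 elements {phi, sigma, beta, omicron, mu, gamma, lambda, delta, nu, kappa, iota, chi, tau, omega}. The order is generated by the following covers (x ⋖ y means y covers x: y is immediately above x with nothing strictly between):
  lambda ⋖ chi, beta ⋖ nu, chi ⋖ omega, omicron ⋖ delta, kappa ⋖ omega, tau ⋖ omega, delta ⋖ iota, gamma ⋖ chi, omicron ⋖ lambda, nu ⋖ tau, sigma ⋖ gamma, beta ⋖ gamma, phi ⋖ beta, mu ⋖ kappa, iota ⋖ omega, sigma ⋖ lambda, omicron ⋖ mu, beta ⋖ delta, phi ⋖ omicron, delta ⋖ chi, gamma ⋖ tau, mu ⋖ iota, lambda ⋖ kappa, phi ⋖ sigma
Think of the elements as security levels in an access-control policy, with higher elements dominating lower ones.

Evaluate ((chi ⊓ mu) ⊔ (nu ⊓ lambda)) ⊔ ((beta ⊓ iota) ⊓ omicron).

chi ∧ mu = omicron
nu ∧ lambda = phi
omicron ∨ phi = omicron
beta ∧ iota = beta
beta ∧ omicron = phi
omicron ∨ phi = omicron

omicron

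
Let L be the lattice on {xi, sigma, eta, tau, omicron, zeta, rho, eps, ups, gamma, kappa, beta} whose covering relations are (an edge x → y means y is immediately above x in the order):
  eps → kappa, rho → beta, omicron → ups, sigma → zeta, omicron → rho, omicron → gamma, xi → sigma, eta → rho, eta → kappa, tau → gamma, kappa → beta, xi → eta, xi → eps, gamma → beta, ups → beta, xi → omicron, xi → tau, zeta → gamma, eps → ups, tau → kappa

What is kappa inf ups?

eps

Common lower bounds of {kappa, ups}: eps, xi.
The greatest among these is eps.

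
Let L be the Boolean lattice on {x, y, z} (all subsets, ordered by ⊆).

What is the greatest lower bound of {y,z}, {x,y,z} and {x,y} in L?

Common lower bounds of {{y,z}, {x,y,z}, {x,y}}: {y}, ∅.
The greatest among these is {y}.

{y}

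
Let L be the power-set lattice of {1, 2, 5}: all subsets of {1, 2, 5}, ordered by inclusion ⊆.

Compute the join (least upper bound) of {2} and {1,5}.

Common upper bounds of {{2}, {1,5}}: {1,2,5}.
The least among these is {1,2,5}.

{1,2,5}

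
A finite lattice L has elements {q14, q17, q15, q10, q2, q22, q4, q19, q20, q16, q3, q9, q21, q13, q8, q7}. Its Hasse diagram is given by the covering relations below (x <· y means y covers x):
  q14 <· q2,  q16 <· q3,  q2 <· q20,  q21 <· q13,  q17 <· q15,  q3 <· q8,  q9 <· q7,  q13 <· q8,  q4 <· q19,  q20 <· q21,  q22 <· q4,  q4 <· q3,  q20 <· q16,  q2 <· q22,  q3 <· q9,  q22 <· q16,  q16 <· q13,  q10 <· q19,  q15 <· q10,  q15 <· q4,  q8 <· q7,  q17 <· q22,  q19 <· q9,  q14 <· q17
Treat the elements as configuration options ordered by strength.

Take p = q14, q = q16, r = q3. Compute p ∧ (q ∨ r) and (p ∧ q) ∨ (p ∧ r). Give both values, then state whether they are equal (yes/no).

q14; q14; yes

q ∨ r = q3, so p ∧ (q ∨ r) = q14 ∧ q3 = q14.
p ∧ q = q14 and p ∧ r = q14, so (p ∧ q) ∨ (p ∧ r) = q14 ∨ q14 = q14.
Equal: yes.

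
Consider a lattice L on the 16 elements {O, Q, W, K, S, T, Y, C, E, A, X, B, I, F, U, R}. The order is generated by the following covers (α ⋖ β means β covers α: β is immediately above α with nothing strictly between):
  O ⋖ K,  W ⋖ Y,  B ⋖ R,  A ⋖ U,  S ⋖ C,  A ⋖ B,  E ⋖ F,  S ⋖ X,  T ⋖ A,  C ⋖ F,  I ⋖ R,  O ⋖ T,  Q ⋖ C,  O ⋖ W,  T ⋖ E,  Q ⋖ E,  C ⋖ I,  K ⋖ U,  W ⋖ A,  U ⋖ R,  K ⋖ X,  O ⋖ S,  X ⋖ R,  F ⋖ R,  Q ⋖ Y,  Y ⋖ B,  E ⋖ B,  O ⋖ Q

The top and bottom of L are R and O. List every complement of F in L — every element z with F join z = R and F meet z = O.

K, W

Need z with F ∨ z = R and F ∧ z = O.
Checking each element gives: K, W.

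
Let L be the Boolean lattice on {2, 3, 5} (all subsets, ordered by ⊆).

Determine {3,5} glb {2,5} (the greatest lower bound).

Common lower bounds of {{3,5}, {2,5}}: {5}, ∅.
The greatest among these is {5}.

{5}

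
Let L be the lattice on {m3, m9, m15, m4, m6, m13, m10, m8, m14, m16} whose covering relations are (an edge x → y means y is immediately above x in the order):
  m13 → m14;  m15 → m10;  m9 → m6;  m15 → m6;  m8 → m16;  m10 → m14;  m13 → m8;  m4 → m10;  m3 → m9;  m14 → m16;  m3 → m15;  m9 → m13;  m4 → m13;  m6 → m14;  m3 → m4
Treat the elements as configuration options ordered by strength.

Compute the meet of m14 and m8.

m13

Common lower bounds of {m14, m8}: m13, m3, m4, m9.
The greatest among these is m13.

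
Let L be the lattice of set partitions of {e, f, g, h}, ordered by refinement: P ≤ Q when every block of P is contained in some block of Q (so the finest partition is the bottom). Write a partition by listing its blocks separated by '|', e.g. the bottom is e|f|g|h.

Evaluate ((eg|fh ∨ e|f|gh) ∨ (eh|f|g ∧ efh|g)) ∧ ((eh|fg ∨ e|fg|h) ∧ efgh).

eh|fg

eg|fh ∨ e|f|gh = efgh
eh|f|g ∧ efh|g = eh|f|g
efgh ∨ eh|f|g = efgh
eh|fg ∨ e|fg|h = eh|fg
eh|fg ∧ efgh = eh|fg
efgh ∧ eh|fg = eh|fg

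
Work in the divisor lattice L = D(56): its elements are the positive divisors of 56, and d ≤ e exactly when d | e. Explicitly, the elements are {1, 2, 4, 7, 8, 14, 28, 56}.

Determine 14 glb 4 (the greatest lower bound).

2

Common lower bounds of {14, 4}: 1, 2.
The greatest among these is 2.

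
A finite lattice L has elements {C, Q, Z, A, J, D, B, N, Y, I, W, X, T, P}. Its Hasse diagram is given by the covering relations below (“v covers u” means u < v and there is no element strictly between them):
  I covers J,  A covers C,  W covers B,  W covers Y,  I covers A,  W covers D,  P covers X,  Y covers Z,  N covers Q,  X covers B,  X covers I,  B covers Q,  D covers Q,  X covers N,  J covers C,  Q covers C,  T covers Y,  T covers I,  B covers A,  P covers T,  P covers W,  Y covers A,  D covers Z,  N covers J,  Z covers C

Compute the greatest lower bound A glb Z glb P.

Common lower bounds of {A, Z, P}: C.
The greatest among these is C.

C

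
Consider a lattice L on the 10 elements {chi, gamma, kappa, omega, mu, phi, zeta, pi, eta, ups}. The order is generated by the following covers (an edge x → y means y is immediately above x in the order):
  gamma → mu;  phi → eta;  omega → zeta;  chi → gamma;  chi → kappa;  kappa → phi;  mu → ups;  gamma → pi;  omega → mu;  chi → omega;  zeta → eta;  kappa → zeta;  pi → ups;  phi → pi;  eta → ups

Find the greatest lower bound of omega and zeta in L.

Common lower bounds of {omega, zeta}: chi, omega.
The greatest among these is omega.

omega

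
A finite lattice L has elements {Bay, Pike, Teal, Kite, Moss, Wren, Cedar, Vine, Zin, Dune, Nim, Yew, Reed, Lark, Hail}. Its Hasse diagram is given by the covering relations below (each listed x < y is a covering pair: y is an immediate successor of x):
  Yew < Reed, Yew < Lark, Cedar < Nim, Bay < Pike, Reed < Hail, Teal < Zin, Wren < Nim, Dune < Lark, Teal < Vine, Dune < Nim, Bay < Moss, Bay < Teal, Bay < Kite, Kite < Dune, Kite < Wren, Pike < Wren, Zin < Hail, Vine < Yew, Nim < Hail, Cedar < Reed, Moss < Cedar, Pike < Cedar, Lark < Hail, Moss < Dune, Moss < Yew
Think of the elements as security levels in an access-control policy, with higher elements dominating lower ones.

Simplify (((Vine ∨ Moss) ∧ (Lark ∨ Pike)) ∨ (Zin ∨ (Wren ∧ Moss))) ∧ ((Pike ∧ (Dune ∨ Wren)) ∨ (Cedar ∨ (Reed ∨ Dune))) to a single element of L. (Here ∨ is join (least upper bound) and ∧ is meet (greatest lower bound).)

Vine ∨ Moss = Yew
Lark ∨ Pike = Hail
Yew ∧ Hail = Yew
Wren ∧ Moss = Bay
Zin ∨ Bay = Zin
Yew ∨ Zin = Hail
Dune ∨ Wren = Nim
Pike ∧ Nim = Pike
Reed ∨ Dune = Hail
Cedar ∨ Hail = Hail
Pike ∨ Hail = Hail
Hail ∧ Hail = Hail

Hail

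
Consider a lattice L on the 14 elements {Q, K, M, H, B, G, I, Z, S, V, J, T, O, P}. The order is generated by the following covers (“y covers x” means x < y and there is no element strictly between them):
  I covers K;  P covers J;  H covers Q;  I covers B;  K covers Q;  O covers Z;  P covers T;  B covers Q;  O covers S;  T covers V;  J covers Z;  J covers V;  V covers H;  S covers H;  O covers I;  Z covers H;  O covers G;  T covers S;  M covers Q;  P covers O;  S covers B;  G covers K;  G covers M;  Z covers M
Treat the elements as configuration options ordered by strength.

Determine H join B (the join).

Common upper bounds of {H, B}: O, P, S, T.
The least among these is S.

S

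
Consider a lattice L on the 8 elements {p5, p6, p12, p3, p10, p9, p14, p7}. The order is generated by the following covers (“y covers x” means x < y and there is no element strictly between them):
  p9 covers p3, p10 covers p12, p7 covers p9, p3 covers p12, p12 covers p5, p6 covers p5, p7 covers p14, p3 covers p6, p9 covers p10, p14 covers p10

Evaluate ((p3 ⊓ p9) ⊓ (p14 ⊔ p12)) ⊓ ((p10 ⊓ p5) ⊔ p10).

p3 ∧ p9 = p3
p14 ∨ p12 = p14
p3 ∧ p14 = p12
p10 ∧ p5 = p5
p5 ∨ p10 = p10
p12 ∧ p10 = p12

p12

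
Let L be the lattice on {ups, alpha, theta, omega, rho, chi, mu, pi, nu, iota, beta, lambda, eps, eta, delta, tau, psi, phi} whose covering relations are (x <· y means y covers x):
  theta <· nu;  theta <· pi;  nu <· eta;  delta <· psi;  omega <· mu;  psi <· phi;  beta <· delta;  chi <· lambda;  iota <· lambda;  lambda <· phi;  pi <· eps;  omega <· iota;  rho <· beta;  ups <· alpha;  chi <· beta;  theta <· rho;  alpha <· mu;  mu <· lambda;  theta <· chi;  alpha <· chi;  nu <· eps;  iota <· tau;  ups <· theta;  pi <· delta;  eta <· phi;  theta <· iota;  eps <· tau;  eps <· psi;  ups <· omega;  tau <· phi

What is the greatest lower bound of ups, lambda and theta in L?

Common lower bounds of {ups, lambda, theta}: ups.
The greatest among these is ups.

ups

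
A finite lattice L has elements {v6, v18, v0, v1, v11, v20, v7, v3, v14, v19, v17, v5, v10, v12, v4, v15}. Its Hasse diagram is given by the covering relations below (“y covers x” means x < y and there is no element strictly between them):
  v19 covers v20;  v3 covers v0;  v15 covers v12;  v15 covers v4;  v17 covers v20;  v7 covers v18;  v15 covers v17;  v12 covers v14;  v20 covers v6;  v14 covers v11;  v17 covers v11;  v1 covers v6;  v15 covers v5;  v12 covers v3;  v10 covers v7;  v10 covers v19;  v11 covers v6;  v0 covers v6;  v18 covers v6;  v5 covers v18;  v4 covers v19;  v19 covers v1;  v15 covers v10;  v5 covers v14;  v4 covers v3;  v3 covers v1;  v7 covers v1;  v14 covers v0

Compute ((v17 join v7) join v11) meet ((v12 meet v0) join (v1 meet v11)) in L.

v0

v17 ∨ v7 = v15
v15 ∨ v11 = v15
v12 ∧ v0 = v0
v1 ∧ v11 = v6
v0 ∨ v6 = v0
v15 ∧ v0 = v0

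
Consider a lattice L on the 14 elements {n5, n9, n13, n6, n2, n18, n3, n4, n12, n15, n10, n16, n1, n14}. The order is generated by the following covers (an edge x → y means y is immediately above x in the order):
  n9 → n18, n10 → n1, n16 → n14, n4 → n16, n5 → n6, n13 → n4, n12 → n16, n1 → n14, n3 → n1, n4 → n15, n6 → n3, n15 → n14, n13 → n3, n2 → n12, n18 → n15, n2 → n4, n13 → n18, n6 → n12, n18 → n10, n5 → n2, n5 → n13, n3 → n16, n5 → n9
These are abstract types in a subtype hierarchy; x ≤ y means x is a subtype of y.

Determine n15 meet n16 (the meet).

Common lower bounds of {n15, n16}: n13, n2, n4, n5.
The greatest among these is n4.

n4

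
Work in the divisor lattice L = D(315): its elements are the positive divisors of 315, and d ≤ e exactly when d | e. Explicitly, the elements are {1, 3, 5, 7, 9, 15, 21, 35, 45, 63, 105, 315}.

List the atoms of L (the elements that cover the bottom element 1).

3, 5, 7

The atoms are exactly the elements that cover 1: 3, 5, 7.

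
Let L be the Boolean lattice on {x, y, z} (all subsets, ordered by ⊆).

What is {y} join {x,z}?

Under ⊆, join is union: {y} ∪ {x,z} = {x,y,z}.

{x,y,z}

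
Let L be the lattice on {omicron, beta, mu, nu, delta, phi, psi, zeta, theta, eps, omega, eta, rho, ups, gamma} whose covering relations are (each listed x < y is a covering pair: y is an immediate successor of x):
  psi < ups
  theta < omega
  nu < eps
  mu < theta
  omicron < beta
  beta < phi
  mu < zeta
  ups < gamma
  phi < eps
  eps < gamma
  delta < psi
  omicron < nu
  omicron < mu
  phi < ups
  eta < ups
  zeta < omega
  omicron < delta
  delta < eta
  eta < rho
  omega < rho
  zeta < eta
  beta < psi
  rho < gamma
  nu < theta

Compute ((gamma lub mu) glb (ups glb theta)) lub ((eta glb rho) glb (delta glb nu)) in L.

gamma ∨ mu = gamma
ups ∧ theta = mu
gamma ∧ mu = mu
eta ∧ rho = eta
delta ∧ nu = omicron
eta ∧ omicron = omicron
mu ∨ omicron = mu

mu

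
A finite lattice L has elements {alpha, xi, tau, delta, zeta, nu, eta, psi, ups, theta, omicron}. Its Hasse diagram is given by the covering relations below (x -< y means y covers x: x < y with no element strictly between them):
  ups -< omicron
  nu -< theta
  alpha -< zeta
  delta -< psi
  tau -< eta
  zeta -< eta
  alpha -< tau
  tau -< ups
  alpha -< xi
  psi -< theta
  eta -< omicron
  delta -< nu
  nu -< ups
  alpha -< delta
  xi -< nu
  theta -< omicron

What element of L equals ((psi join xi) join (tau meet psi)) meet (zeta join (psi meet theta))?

theta

psi ∨ xi = theta
tau ∧ psi = alpha
theta ∨ alpha = theta
psi ∧ theta = psi
zeta ∨ psi = omicron
theta ∧ omicron = theta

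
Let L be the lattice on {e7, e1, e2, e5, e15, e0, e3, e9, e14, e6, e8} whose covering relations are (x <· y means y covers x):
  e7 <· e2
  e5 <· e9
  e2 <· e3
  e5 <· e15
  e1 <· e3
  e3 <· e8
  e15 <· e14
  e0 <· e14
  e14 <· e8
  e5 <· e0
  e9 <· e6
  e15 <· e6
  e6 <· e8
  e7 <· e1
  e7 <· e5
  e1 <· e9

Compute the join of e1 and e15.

e6

Common upper bounds of {e1, e15}: e6, e8.
The least among these is e6.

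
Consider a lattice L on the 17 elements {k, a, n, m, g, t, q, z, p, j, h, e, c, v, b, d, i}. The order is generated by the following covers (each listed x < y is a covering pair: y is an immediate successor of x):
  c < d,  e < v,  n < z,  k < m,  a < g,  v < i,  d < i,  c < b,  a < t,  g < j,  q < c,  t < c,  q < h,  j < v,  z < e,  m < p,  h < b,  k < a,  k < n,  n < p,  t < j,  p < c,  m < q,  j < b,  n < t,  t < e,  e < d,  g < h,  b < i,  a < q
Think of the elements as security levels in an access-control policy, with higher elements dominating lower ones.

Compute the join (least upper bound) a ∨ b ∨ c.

Common upper bounds of {a, b, c}: b, i.
The least among these is b.

b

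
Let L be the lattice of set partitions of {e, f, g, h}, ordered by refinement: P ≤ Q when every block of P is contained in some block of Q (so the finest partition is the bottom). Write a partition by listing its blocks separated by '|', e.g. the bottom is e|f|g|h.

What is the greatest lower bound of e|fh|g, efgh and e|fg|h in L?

Common lower bounds of {e|fh|g, efgh, e|fg|h}: e|f|g|h.
The greatest among these is e|f|g|h.

e|f|g|h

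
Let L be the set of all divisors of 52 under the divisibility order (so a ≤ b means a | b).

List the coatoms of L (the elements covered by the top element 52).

The coatoms are exactly the elements covered by 52: 26, 4.

26, 4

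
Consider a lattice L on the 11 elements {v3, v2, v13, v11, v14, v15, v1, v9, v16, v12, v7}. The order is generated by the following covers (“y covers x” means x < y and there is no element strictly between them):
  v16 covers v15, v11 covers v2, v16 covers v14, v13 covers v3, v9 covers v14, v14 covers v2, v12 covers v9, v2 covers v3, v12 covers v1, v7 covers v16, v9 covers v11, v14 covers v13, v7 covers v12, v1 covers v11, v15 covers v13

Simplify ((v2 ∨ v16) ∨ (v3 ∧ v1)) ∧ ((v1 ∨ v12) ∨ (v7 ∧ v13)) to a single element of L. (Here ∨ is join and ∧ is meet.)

v2 ∨ v16 = v16
v3 ∧ v1 = v3
v16 ∨ v3 = v16
v1 ∨ v12 = v12
v7 ∧ v13 = v13
v12 ∨ v13 = v12
v16 ∧ v12 = v14

v14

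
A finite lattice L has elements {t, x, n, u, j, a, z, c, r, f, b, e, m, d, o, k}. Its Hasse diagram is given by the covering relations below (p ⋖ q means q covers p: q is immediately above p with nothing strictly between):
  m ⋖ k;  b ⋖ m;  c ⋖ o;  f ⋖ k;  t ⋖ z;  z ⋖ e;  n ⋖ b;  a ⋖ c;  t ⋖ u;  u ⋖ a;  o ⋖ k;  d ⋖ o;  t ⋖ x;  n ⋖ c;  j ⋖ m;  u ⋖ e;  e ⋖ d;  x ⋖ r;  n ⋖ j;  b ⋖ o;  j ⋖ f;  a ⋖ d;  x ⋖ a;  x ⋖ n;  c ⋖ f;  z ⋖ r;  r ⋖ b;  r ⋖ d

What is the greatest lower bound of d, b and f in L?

Common lower bounds of {d, b, f}: t, x.
The greatest among these is x.

x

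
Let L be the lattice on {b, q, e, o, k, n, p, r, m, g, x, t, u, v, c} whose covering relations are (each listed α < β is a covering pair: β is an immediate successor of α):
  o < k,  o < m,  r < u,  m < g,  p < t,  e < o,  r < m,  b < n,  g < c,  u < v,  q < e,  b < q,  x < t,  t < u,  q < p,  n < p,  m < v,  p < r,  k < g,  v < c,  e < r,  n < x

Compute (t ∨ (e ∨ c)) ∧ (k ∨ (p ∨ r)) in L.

g

e ∨ c = c
t ∨ c = c
p ∨ r = r
k ∨ r = g
c ∧ g = g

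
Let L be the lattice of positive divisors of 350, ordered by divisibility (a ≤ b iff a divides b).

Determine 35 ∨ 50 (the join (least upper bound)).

In the divisibility order, the join is the least common multiple: lcm(35, 50) = 350.

350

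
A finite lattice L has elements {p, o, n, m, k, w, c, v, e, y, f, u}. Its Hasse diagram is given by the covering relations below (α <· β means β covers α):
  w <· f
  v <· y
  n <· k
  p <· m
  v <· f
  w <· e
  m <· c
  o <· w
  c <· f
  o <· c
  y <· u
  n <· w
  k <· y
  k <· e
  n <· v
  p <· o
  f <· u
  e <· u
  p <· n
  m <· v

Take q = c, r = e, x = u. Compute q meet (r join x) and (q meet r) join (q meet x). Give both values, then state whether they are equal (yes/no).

c; c; yes

r join x = u, so q meet (r join x) = c meet u = c.
q meet r = o and q meet x = c, so (q meet r) join (q meet x) = o join c = c.
Equal: yes.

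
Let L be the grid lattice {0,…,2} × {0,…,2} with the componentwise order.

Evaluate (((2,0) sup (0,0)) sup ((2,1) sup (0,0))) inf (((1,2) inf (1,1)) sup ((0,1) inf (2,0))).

(1,1)

(2,0) ∨ (0,0) = (2,0)
(2,1) ∨ (0,0) = (2,1)
(2,0) ∨ (2,1) = (2,1)
(1,2) ∧ (1,1) = (1,1)
(0,1) ∧ (2,0) = (0,0)
(1,1) ∨ (0,0) = (1,1)
(2,1) ∧ (1,1) = (1,1)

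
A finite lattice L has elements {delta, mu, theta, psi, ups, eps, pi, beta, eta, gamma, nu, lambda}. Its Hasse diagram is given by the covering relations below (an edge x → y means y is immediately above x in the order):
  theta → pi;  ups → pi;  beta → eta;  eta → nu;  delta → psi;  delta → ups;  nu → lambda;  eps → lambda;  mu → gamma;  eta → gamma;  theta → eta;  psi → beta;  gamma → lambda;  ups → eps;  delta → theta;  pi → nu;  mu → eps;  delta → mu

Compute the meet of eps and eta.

Common lower bounds of {eps, eta}: delta.
The greatest among these is delta.

delta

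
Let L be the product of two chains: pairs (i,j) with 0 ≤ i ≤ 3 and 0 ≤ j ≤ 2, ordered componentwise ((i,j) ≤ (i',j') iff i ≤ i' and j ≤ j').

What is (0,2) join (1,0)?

(1,2)

In a product of chains, the join is componentwise max, giving (1,2).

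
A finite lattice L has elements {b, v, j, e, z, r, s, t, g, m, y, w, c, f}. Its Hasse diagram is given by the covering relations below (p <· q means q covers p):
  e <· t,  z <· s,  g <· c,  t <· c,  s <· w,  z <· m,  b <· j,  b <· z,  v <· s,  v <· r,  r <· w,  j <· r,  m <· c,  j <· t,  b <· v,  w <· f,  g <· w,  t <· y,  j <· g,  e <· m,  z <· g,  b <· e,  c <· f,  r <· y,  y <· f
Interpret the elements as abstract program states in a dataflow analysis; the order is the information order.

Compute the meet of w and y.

Common lower bounds of {w, y}: b, j, r, v.
The greatest among these is r.

r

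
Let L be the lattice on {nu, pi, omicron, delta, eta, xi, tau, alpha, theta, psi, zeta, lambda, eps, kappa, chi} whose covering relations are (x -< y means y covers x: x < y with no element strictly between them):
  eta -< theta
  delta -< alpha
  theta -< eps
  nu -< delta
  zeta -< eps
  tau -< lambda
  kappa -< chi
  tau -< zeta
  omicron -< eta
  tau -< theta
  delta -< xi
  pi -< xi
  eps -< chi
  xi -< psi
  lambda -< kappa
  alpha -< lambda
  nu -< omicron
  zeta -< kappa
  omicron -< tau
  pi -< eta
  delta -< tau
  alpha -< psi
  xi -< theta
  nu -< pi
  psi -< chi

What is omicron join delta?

tau

Common upper bounds of {omicron, delta}: chi, eps, kappa, lambda, tau, theta, zeta.
The least among these is tau.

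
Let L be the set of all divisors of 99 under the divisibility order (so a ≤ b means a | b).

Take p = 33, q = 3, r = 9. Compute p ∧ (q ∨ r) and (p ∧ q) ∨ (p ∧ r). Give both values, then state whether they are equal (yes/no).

q ∨ r = 9, so p ∧ (q ∨ r) = 33 ∧ 9 = 3.
p ∧ q = 3 and p ∧ r = 3, so (p ∧ q) ∨ (p ∧ r) = 3 ∨ 3 = 3.
Equal: yes.

3; 3; yes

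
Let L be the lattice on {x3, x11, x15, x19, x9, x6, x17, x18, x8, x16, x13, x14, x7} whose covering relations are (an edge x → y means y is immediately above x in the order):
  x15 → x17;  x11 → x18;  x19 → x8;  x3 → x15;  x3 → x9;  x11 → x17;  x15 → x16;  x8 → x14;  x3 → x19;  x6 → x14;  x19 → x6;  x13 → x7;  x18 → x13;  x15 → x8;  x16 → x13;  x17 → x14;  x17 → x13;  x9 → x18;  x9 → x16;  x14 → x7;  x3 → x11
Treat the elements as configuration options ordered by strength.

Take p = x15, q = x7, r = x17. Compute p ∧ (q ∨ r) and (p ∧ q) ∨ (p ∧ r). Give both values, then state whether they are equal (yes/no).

q ∨ r = x7, so p ∧ (q ∨ r) = x15 ∧ x7 = x15.
p ∧ q = x15 and p ∧ r = x15, so (p ∧ q) ∨ (p ∧ r) = x15 ∨ x15 = x15.
Equal: yes.

x15; x15; yes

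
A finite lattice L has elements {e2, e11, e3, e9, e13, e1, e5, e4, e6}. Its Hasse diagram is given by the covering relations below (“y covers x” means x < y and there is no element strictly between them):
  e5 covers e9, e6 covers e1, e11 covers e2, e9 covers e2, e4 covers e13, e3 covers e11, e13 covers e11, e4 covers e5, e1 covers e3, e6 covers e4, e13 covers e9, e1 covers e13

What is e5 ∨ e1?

e6

Common upper bounds of {e5, e1}: e6.
The least among these is e6.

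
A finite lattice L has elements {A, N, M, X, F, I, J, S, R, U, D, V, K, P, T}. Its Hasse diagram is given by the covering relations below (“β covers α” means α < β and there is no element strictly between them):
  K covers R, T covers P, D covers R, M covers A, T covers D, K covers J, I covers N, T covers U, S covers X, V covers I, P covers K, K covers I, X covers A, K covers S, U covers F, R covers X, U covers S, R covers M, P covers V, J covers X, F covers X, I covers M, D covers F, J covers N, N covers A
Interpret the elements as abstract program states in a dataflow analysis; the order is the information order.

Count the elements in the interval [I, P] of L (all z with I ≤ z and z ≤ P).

The interval [I, P] = {I, K, P, V}, which has 4 elements.

4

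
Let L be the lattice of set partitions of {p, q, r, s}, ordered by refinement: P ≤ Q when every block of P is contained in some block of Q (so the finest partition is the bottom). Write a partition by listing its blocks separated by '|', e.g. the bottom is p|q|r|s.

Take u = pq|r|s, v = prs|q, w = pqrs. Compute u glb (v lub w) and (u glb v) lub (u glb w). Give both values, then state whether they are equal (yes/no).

pq|r|s; pq|r|s; yes

v lub w = pqrs, so u glb (v lub w) = pq|r|s glb pqrs = pq|r|s.
u glb v = p|q|r|s and u glb w = pq|r|s, so (u glb v) lub (u glb w) = p|q|r|s lub pq|r|s = pq|r|s.
Equal: yes.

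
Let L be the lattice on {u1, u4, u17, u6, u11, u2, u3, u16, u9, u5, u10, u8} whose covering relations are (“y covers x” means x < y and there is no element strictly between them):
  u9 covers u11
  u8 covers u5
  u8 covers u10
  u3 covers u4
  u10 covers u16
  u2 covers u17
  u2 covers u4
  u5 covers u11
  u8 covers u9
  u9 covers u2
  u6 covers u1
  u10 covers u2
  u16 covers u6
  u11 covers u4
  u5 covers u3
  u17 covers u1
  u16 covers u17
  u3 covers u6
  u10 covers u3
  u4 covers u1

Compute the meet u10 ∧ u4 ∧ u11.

u4

Common lower bounds of {u10, u4, u11}: u1, u4.
The greatest among these is u4.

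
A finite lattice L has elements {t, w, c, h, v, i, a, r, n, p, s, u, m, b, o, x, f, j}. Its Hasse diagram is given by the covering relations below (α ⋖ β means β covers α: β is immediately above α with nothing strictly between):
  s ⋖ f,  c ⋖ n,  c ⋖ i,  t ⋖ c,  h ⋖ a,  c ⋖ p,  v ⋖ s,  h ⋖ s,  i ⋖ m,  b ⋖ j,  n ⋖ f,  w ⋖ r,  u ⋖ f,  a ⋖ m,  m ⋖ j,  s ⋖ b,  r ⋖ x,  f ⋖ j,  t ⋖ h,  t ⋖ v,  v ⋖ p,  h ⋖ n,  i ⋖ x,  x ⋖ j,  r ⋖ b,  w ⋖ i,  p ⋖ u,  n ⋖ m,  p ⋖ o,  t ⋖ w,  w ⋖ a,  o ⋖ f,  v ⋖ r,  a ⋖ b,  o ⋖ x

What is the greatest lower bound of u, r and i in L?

t

Common lower bounds of {u, r, i}: t.
The greatest among these is t.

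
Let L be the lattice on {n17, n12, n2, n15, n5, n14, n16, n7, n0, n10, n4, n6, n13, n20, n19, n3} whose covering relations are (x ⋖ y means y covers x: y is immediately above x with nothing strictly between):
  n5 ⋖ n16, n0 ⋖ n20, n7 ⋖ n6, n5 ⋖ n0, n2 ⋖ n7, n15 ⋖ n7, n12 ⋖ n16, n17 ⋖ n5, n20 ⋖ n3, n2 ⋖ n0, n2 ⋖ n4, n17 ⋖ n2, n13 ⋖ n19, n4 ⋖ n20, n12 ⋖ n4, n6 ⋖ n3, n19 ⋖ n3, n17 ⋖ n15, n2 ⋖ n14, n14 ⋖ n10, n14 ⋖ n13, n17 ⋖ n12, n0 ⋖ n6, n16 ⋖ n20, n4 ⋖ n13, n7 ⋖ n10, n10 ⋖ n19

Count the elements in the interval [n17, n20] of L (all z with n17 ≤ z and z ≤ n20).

The interval [n17, n20] = {n0, n12, n16, n17, n2, n20, n4, n5}, which has 8 elements.

8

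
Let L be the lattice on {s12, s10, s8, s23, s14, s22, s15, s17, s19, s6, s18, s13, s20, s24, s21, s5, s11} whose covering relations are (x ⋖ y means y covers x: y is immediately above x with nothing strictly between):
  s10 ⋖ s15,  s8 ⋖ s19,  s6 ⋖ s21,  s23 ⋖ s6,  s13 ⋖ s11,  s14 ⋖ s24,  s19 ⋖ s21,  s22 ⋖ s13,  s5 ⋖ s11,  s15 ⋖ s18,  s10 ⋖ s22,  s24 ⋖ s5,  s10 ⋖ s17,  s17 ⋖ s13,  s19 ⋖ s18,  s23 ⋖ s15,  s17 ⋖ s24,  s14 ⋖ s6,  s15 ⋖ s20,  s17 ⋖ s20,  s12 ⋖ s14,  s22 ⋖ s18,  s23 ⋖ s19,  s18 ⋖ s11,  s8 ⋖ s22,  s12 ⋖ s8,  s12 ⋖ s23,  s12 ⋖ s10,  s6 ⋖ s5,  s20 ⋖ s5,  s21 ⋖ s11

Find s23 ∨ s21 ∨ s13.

s11

Common upper bounds of {s23, s21, s13}: s11.
The least among these is s11.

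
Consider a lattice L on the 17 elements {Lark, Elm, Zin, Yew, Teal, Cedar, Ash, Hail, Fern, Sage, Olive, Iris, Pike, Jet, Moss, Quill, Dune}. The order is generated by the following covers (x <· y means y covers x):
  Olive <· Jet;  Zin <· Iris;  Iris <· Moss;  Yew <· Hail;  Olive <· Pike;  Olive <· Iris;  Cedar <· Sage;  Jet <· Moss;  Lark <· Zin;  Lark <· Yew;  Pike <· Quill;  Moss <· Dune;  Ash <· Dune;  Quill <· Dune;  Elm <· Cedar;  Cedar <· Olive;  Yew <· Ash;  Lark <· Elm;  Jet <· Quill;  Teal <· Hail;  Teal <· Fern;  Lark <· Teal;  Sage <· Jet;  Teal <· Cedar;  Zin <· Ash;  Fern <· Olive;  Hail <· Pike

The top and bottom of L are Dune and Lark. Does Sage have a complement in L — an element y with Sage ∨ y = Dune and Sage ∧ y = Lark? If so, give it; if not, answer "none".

Need y with Sage ∨ y = Dune and Sage ∧ y = Lark.
Checking each element gives: Ash.

Ash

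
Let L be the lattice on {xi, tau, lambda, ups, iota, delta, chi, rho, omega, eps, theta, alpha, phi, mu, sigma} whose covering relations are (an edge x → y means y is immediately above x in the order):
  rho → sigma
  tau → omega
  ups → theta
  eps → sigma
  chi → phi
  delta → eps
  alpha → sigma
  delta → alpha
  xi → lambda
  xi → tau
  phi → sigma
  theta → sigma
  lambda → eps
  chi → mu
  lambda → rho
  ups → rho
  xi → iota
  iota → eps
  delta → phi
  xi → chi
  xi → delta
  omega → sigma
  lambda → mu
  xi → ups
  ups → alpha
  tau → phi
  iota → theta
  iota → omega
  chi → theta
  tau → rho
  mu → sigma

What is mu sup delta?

Common upper bounds of {mu, delta}: sigma.
The least among these is sigma.

sigma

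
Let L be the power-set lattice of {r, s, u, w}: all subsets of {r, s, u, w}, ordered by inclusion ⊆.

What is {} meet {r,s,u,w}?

{}

Common lower bounds of {{}, {r,s,u,w}}: {}.
The greatest among these is {}.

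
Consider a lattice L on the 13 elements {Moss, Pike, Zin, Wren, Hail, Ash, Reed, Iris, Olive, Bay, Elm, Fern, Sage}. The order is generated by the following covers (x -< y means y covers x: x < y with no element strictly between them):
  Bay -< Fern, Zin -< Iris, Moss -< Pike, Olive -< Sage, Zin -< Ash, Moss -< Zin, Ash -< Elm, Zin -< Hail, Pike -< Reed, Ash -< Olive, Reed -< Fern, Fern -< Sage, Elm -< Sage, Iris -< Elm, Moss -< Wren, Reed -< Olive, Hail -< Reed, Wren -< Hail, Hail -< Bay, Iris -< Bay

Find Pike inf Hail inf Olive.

Common lower bounds of {Pike, Hail, Olive}: Moss.
The greatest among these is Moss.

Moss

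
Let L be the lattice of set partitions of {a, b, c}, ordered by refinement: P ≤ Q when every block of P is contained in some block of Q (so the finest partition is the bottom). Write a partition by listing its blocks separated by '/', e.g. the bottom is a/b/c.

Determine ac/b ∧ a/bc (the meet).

Common lower bounds of {ac/b, a/bc}: a/b/c.
The greatest among these is a/b/c.

a/b/c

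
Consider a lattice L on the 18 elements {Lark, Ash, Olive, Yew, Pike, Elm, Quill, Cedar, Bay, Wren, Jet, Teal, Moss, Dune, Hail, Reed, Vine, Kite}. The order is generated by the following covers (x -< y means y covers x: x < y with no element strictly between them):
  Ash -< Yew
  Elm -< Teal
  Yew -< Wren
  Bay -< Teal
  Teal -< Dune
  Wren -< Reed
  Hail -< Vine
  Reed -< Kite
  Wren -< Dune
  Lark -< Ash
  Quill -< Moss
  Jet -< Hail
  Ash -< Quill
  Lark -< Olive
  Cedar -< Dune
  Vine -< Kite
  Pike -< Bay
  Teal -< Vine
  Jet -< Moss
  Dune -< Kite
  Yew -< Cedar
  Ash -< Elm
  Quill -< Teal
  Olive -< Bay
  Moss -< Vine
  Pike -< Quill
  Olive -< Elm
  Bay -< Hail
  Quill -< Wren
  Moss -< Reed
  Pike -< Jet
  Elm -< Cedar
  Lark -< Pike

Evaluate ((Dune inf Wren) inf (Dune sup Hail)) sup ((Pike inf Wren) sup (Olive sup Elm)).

Dune ∧ Wren = Wren
Dune ∨ Hail = Kite
Wren ∧ Kite = Wren
Pike ∧ Wren = Pike
Olive ∨ Elm = Elm
Pike ∨ Elm = Teal
Wren ∨ Teal = Dune

Dune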